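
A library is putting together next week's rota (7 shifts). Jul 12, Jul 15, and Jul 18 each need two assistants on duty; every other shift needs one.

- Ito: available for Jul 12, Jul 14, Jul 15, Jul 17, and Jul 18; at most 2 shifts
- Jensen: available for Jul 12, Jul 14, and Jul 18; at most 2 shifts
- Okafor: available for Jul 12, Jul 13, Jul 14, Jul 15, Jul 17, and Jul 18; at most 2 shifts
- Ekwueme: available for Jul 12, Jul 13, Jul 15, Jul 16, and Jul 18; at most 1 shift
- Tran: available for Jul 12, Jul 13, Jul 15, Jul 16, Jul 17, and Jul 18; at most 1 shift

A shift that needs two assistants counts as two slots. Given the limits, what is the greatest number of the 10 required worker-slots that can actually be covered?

Total capacity across all assistants is 2+2+2+1+1 = 8, and 10 slots are needed, so at most 8 can be filled.
An assignment achieving 8: Jul 12→Jensen, Jul 13→Okafor, Jul 14→Ito, Jul 15→Okafor+Tran, Jul 16→Ekwueme, Jul 17→Ito, Jul 18→Jensen.
Loads: Ito 2/2, Jensen 2/2, Okafor 2/2, Ekwueme 1/1, Tran 1/1.

8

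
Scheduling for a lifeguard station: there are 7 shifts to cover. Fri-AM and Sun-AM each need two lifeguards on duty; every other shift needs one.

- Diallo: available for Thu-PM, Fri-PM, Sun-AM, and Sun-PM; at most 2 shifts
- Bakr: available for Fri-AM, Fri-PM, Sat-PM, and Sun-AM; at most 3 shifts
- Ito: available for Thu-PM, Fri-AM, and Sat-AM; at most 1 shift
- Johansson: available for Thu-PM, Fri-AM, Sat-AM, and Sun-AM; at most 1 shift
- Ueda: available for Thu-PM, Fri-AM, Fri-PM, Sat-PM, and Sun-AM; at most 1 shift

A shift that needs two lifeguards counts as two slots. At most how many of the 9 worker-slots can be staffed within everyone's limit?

8

Total capacity across all lifeguards is 2+3+1+1+1 = 8, and 9 slots are needed, so at most 8 can be filled.
An assignment achieving 8: Thu-PM→Johansson, Fri-AM→Bakr+Ueda, Fri-PM→Diallo, Sat-AM→Ito, Sat-PM→Bakr, Sun-AM→Bakr, Sun-PM→Diallo.
Loads: Diallo 2/2, Bakr 3/3, Ito 1/1, Johansson 1/1, Ueda 1/1.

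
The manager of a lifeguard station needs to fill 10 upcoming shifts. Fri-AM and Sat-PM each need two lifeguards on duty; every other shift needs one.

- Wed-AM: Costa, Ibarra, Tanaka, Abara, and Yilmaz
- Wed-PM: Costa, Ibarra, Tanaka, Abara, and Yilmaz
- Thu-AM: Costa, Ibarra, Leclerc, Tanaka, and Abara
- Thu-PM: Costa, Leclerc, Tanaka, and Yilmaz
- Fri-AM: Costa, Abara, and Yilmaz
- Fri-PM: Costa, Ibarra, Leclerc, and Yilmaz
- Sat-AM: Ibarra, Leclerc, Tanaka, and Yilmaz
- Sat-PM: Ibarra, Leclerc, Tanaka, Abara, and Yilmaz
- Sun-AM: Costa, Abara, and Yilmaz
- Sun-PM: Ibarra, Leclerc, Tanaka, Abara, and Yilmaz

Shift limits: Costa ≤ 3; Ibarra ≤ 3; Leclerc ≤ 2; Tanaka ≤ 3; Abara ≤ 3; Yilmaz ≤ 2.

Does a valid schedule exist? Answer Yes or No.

Yes

One valid schedule: Wed-AM→Ibarra, Wed-PM→Tanaka, Thu-AM→Leclerc, Thu-PM→Costa, Fri-AM→Costa+Abara, Fri-PM→Ibarra, Sat-AM→Ibarra, Sat-PM→Tanaka+Abara, Sun-AM→Costa, Sun-PM→Leclerc.
Loads: Costa 3/3, Ibarra 3/3, Leclerc 2/2, Tanaka 2/3, Abara 2/3, Yilmaz 0/2 — all within limits.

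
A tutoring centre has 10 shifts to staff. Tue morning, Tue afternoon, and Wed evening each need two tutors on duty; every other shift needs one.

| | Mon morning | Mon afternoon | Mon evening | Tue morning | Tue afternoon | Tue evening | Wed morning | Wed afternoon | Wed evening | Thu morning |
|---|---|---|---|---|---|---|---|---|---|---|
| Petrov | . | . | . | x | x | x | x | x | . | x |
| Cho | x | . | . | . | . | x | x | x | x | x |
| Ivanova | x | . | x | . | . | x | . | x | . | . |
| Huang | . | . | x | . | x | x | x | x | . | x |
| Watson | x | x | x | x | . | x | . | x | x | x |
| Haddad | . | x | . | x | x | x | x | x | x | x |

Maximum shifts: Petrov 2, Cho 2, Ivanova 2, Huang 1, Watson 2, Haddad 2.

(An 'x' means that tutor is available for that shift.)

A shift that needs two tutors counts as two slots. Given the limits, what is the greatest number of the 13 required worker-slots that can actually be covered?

11

Total capacity across all tutors is 2+2+2+1+2+2 = 11, and 13 slots are needed, so at most 11 can be filled.
An assignment achieving 11: Mon morning→Cho, Mon afternoon→Watson, Mon evening→Ivanova, Tue morning→Petrov+Watson, Tue afternoon→Petrov+Huang, Tue evening→Ivanova, Wed morning→Haddad, Wed evening→Cho+Haddad.
Loads: Petrov 2/2, Cho 2/2, Ivanova 2/2, Huang 1/1, Watson 2/2, Haddad 2/2.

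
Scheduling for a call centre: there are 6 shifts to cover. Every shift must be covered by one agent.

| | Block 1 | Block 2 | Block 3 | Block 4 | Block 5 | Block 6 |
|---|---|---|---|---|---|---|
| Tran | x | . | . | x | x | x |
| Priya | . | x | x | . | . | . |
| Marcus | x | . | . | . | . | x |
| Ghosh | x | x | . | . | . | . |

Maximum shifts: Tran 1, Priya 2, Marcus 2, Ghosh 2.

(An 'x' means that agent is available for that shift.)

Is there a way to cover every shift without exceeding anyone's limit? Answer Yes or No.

Total capacity is 7 and 6 slots are needed, so capacity alone doesn't rule it out.
Shifts {Block 4, Block 5} need 2 worker-slots in total, but the agents available for any of those shifts (Tran) can supply at most 1 among them. So no valid schedule exists.

No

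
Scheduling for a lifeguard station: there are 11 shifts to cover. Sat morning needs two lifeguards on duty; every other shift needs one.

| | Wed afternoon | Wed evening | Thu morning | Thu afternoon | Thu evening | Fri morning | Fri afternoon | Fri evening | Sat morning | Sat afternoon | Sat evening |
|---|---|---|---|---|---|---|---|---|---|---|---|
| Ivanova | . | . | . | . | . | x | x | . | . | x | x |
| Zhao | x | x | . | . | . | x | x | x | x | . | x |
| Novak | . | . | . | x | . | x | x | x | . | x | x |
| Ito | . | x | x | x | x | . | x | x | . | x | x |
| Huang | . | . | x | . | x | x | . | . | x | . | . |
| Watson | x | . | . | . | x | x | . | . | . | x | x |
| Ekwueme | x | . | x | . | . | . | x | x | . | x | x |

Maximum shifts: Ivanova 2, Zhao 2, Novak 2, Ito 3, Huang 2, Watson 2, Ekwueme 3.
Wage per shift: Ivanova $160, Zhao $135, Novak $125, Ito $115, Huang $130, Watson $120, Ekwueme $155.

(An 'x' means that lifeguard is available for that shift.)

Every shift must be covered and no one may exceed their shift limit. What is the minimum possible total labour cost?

$1520

Sat morning can only be covered by Zhao and Huang, so that assignment is forced.
Picking the cheapest available lifeguard for each shift independently would cost $1425, but that ignores the shift limits.
An optimal schedule: Wed afternoon→Watson, Wed evening→Ito, Thu morning→Ito, Thu afternoon→Ito, Thu evening→Watson, Fri morning→Huang, Fri afternoon→Novak, Fri evening→Novak, Sat morning→Huang+Zhao, Sat afternoon→Ekwueme, Sat evening→Zhao.
Total: 120 + 115 + 115 + 115 + 120 + 130 + 125 + 125 + 130 + 135 + 155 + 135 = $1520.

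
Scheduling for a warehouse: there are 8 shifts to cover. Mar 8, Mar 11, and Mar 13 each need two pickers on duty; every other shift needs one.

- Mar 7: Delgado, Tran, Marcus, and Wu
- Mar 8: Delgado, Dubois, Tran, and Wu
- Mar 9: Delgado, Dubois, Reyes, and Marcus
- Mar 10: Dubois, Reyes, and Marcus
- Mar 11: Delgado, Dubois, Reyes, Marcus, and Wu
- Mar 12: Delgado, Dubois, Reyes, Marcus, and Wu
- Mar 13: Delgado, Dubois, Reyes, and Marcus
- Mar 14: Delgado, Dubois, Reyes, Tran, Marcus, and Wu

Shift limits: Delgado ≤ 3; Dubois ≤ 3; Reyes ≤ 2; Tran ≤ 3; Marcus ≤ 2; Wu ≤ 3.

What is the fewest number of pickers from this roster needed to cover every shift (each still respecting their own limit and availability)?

4

11 slots to fill and no one can take more than 3, so at least ⌈11/3⌉ = 4 pickers are needed.
Delgado, Dubois, Reyes, and Tran alone can cover everything: Mar 7→Tran, Mar 8→Delgado+Tran, Mar 9→Delgado, Mar 10→Dubois, Mar 11→Delgado+Dubois, Mar 12→Reyes, Mar 13→Dubois+Reyes, Mar 14→Tran.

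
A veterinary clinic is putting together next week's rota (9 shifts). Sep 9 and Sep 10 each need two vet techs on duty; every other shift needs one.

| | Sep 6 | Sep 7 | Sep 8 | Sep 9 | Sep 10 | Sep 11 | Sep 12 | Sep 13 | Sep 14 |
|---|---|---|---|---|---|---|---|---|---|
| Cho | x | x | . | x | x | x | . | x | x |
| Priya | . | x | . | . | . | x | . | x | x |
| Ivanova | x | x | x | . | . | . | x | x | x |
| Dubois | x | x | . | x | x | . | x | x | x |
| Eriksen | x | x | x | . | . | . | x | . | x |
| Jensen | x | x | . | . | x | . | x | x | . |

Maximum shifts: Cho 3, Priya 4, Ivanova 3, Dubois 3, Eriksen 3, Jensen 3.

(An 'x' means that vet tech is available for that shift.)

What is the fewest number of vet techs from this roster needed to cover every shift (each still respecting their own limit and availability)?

4

11 slots to fill and no one can take more than 4, so at least ⌈11/4⌉ = 3 vet techs are needed.
Any 3 vet techs together have capacity at most 4+3+3 = 10 < 11 slots, so 3 can never suffice.
Cho, Priya, Ivanova, and Dubois alone can cover everything: Sep 6→Ivanova, Sep 7→Priya, Sep 8→Ivanova, Sep 9→Cho+Dubois, Sep 10→Cho+Dubois, Sep 11→Cho, Sep 12→Ivanova, Sep 13→Priya, Sep 14→Priya.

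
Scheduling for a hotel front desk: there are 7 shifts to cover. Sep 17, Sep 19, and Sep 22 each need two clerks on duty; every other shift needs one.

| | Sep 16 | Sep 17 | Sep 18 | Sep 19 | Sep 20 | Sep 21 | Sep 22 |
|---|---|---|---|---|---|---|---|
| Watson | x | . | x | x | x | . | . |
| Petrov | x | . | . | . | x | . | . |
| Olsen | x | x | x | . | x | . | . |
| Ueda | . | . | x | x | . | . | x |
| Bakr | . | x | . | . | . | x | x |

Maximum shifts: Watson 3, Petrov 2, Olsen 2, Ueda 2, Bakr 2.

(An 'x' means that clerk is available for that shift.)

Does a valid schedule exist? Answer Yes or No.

No

Total capacity is 11 and 10 slots are needed, so capacity alone doesn't rule it out.
Shifts {Sep 17, Sep 21, Sep 22} need 5 worker-slots in total, but the clerks available for any of those shifts (Olsen, Ueda, and Bakr) can supply at most 4 among them. So no valid schedule exists.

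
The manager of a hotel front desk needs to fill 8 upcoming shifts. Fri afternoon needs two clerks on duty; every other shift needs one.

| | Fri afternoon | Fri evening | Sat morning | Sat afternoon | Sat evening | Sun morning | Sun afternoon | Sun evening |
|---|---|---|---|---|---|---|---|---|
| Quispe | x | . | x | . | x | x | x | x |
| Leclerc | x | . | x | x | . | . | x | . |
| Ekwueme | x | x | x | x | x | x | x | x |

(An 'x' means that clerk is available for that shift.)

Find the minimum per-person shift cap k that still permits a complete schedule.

With 3 clerks and 9 worker-slots to fill, someone must work at least ⌈9/3⌉ = 3 shifts, so k ≥ 3.
k = 3 works: Fri afternoon→Leclerc+Ekwueme, Fri evening→Ekwueme, Sat morning→Leclerc, Sat afternoon→Leclerc, Sat evening→Quispe, Sun morning→Quispe, Sun afternoon→Ekwueme, Sun evening→Quispe.
Loads: Quispe 3, Leclerc 3, Ekwueme 3 — all ≤ 3.

3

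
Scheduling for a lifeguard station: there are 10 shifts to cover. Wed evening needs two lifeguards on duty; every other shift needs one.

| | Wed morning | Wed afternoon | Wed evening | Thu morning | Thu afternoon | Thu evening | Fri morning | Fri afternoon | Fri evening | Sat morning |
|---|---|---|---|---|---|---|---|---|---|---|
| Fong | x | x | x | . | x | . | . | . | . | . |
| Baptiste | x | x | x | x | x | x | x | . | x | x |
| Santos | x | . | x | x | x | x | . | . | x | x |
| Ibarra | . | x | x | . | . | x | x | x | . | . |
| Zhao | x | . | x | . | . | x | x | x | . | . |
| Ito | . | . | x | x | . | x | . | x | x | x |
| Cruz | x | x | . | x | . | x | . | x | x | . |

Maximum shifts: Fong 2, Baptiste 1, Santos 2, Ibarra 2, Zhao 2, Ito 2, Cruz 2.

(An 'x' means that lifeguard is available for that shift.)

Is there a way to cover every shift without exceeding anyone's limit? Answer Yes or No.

One valid schedule: Wed morning→Zhao, Wed afternoon→Fong, Wed evening→Zhao+Ito, Thu morning→Santos, Thu afternoon→Fong, Thu evening→Ibarra, Fri morning→Baptiste, Fri afternoon→Ibarra, Fri evening→Ito, Sat morning→Santos.
Loads: Fong 2/2, Baptiste 1/1, Santos 2/2, Ibarra 2/2, Zhao 2/2, Ito 2/2, Cruz 0/2 — all within limits.

Yes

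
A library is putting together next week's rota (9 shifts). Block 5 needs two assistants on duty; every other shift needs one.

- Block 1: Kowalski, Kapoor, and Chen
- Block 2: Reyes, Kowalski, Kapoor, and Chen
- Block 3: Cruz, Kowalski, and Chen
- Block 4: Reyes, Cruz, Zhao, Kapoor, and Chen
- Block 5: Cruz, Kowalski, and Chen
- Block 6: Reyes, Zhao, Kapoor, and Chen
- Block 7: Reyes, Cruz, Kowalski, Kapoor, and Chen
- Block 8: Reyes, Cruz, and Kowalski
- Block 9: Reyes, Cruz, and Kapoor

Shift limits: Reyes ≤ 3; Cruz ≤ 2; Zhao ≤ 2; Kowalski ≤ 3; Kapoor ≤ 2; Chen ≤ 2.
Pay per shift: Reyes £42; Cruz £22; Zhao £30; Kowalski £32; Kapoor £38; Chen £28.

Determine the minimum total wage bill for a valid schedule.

Picking the cheapest available assistant for each shift independently would cost £244, but that ignores the shift limits.
An optimal schedule: Block 1→Chen, Block 2→Kowalski, Block 3→Cruz, Block 4→Zhao, Block 5→Cruz+Chen, Block 6→Zhao, Block 7→Kowalski, Block 8→Kowalski, Block 9→Kapoor.
Total: 28 + 32 + 22 + 30 + 22 + 28 + 30 + 32 + 32 + 38 = £294.

£294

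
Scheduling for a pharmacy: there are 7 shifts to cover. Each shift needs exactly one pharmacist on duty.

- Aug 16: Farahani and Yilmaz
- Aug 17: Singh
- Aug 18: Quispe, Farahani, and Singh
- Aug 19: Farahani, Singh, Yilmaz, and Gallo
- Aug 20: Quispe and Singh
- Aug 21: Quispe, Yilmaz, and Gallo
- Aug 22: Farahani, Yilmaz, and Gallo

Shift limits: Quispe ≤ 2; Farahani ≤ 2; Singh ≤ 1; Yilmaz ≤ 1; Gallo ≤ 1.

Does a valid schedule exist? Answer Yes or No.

Aug 17 can only be covered by Singh, so that assignment is forced.
One valid schedule: Aug 16→Farahani, Aug 17→Singh, Aug 18→Quispe, Aug 19→Gallo, Aug 20→Quispe, Aug 21→Yilmaz, Aug 22→Farahani.
Loads: Quispe 2/2, Farahani 2/2, Singh 1/1, Yilmaz 1/1, Gallo 1/1 — all within limits.

Yes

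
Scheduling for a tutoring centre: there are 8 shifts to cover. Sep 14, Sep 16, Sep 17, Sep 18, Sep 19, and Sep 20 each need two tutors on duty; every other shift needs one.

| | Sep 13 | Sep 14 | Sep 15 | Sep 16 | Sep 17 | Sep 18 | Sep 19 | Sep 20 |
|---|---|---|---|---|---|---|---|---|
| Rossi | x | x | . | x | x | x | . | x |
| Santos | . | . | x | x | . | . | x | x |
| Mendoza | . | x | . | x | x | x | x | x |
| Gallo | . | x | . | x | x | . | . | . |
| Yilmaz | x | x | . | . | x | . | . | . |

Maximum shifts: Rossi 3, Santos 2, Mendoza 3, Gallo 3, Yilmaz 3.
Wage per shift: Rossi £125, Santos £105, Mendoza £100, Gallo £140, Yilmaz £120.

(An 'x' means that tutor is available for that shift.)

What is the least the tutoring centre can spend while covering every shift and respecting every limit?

£1665

Sep 15 can only be covered by Santos, so that assignment is forced.
Sep 18 can only be covered by Rossi and Mendoza, so that assignment is forced.
Sep 19 can only be covered by Santos and Mendoza, so that assignment is forced.
Picking the cheapest available tutor for each shift independently would cost £1505, but that ignores the shift limits.
An optimal schedule: Sep 13→Yilmaz, Sep 14→Gallo+Yilmaz, Sep 15→Santos, Sep 16→Rossi+Gallo, Sep 17→Gallo+Yilmaz, Sep 18→Rossi+Mendoza, Sep 19→Santos+Mendoza, Sep 20→Rossi+Mendoza.
Total: 120 + 140 + 120 + 105 + 125 + 140 + 140 + 120 + 125 + 100 + 105 + 100 + 125 + 100 = £1665.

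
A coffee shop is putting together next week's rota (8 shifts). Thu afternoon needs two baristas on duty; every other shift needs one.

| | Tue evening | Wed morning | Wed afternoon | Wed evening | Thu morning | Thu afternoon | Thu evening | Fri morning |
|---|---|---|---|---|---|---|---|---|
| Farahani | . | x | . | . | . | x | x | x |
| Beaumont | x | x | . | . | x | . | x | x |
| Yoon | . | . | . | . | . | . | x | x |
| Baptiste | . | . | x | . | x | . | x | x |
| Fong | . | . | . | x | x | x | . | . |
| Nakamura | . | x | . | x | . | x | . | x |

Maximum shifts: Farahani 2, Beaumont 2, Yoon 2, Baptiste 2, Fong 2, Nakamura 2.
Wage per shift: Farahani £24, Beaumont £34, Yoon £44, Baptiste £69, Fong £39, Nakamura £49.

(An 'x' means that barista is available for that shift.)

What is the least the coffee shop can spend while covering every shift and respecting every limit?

Tue evening can only be covered by Beaumont, so that assignment is forced.
Wed afternoon can only be covered by Baptiste, so that assignment is forced.
Picking the cheapest available barista for each shift independently would cost £311, but that ignores the shift limits.
An optimal schedule: Tue evening→Beaumont, Wed morning→Farahani, Wed afternoon→Baptiste, Wed evening→Fong, Thu morning→Beaumont, Thu afternoon→Farahani+Fong, Thu evening→Yoon, Fri morning→Yoon.
Total: 34 + 24 + 69 + 39 + 34 + 24 + 39 + 44 + 44 = £351.

£351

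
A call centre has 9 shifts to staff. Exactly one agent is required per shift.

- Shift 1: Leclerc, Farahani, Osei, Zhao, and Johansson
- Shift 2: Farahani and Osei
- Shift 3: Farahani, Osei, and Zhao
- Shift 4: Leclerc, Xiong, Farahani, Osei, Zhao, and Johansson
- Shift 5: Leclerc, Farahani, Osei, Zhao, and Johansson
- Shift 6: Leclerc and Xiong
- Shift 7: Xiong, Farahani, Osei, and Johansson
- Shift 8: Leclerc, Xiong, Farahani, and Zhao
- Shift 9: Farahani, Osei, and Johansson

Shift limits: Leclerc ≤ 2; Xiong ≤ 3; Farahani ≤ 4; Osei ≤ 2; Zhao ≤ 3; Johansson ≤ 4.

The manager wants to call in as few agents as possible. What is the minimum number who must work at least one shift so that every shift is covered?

9 slots to fill and no one can take more than 4, so at least ⌈9/4⌉ = 3 agents are needed.
Leclerc, Xiong, and Farahani alone can cover everything: Shift 1→Leclerc, Shift 2→Farahani, Shift 3→Farahani, Shift 4→Xiong, Shift 5→Leclerc, Shift 6→Xiong, Shift 7→Xiong, Shift 8→Farahani, Shift 9→Farahani.

3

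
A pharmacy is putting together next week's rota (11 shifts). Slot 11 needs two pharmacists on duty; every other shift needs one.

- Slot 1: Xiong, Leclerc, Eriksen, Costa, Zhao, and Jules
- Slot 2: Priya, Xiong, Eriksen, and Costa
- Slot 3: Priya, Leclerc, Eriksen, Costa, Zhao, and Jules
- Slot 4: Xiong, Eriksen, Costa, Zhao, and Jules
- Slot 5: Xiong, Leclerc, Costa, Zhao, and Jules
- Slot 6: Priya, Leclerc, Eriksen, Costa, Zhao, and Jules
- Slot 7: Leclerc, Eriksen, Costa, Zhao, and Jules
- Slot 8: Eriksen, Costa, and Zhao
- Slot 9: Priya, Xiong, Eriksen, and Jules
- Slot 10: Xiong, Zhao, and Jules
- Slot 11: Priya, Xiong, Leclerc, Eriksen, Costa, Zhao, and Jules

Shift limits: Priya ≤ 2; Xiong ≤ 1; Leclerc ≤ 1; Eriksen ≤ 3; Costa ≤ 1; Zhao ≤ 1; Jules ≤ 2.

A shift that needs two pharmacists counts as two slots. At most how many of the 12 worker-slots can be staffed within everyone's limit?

Total capacity across all pharmacists is 2+1+1+3+1+1+2 = 11, and 12 slots are needed, so at most 11 can be filled.
An assignment achieving 11: Slot 1→Costa, Slot 2→Priya, Slot 3→Zhao, Slot 4→Eriksen, Slot 5→Leclerc, Slot 6→Jules, Slot 7→Eriksen, Slot 8→Eriksen, Slot 9→Priya, Slot 10→Xiong, Slot 11→Jules.
Loads: Priya 2/2, Xiong 1/1, Leclerc 1/1, Eriksen 3/3, Costa 1/1, Zhao 1/1, Jules 2/2.

11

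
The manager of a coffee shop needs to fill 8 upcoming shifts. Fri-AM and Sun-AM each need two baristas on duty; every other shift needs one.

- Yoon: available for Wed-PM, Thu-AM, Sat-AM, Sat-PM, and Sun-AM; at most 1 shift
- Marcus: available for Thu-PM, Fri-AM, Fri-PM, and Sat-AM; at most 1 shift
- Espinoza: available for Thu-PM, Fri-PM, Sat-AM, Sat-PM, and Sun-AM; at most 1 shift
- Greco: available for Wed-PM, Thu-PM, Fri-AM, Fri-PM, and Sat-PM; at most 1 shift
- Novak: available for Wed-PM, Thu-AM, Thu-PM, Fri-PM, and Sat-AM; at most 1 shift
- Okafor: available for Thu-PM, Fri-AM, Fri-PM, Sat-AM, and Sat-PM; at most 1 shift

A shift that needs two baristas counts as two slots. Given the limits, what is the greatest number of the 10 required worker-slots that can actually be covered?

6

Total capacity across all baristas is 1+1+1+1+1+1 = 6, and 10 slots are needed, so at most 6 can be filled.
An assignment achieving 6: Wed-PM→Greco, Thu-AM→Yoon, Thu-PM→Novak, Fri-AM→Marcus+Okafor, Sun-AM→Espinoza.
Loads: Yoon 1/1, Marcus 1/1, Espinoza 1/1, Greco 1/1, Novak 1/1, Okafor 1/1.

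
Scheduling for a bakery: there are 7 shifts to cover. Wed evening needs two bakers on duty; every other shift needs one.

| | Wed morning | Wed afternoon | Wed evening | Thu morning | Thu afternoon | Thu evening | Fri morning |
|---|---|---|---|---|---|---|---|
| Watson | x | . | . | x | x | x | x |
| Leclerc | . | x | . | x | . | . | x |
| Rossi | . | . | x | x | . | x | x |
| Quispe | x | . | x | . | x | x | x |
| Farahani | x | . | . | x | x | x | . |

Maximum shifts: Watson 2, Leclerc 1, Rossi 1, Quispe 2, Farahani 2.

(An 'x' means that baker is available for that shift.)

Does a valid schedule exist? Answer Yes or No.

Wed afternoon can only be covered by Leclerc, so that assignment is forced.
Wed evening can only be covered by Rossi and Quispe, so that assignment is forced.
One valid schedule: Wed morning→Watson, Wed afternoon→Leclerc, Wed evening→Rossi+Quispe, Thu morning→Farahani, Thu afternoon→Watson, Thu evening→Farahani, Fri morning→Quispe.
Loads: Watson 2/2, Leclerc 1/1, Rossi 1/1, Quispe 2/2, Farahani 2/2 — all within limits.

Yes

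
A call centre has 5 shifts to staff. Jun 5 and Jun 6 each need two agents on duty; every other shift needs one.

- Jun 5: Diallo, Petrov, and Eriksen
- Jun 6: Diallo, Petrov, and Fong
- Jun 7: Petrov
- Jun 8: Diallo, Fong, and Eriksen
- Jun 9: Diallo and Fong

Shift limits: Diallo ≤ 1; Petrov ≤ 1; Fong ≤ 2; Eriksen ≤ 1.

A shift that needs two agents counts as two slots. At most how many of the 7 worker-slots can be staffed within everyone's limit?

5

Total capacity across all agents is 1+1+2+1 = 5, and 7 slots are needed, so at most 5 can be filled.
An assignment achieving 5: Jun 5→Eriksen, Jun 6→Fong, Jun 7→Petrov, Jun 8→Fong, Jun 9→Diallo.
Loads: Diallo 1/1, Petrov 1/1, Fong 2/2, Eriksen 1/1.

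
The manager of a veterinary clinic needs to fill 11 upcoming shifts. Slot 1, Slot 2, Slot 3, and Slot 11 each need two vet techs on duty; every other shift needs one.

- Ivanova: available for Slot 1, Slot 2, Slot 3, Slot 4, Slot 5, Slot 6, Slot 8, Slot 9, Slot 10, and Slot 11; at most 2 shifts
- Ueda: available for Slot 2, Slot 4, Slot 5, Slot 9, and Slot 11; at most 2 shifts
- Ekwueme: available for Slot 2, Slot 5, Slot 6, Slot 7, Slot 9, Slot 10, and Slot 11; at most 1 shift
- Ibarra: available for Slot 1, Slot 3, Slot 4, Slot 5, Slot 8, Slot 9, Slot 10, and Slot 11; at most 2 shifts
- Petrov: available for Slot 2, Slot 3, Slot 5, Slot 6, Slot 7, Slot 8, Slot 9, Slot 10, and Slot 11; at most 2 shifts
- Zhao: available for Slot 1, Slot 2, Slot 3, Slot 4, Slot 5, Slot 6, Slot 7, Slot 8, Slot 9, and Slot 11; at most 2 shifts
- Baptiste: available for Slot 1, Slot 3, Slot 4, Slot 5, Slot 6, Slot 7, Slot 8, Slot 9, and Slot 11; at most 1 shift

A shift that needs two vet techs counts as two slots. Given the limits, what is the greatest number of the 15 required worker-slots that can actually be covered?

12

Total capacity across all vet techs is 2+2+1+2+2+2+1 = 12, and 15 slots are needed, so at most 12 can be filled.
An assignment achieving 12: Slot 1→Ivanova+Ibarra, Slot 2→Ueda+Petrov, Slot 3→Ibarra+Petrov, Slot 4→Ueda, Slot 5→Baptiste, Slot 6→Zhao, Slot 7→Ekwueme, Slot 8→Zhao, Slot 10→Ivanova.
Loads: Ivanova 2/2, Ueda 2/2, Ekwueme 1/1, Ibarra 2/2, Petrov 2/2, Zhao 2/2, Baptiste 1/1.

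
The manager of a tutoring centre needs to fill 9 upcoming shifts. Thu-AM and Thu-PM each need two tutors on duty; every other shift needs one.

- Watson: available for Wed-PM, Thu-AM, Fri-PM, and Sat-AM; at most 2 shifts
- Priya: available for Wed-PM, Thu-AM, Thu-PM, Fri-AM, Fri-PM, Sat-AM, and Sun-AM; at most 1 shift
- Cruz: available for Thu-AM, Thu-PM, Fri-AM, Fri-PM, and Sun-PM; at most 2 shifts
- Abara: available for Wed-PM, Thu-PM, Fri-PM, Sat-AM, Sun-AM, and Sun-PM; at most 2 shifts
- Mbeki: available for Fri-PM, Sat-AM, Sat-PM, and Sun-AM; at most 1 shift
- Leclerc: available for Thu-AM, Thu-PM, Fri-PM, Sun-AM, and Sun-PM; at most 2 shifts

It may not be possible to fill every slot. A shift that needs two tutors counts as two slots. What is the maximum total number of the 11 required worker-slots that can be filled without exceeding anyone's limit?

10

Total capacity across all tutors is 2+1+2+2+1+2 = 10, and 11 slots are needed, so at most 10 can be filled.
An assignment achieving 10: Wed-PM→Watson, Thu-AM→Watson+Cruz, Thu-PM→Abara+Leclerc, Fri-AM→Priya, Sat-AM→Abara, Sat-PM→Mbeki, Sun-AM→Leclerc, Sun-PM→Cruz.
Loads: Watson 2/2, Priya 1/1, Cruz 2/2, Abara 2/2, Mbeki 1/1, Leclerc 2/2.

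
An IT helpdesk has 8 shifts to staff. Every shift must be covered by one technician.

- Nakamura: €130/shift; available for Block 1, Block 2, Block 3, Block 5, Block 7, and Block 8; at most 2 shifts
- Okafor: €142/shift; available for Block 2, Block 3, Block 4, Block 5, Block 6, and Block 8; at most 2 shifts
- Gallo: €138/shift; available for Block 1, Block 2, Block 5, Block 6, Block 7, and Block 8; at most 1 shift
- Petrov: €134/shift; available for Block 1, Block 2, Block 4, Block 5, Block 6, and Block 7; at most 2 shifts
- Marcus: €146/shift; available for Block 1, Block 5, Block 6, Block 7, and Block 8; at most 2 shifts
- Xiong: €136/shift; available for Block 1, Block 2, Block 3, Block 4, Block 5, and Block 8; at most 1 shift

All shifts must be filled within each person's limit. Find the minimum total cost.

€1086

Picking the cheapest available technician for each shift independently would cost €1048, but that ignores the shift limits.
An optimal schedule: Block 1→Xiong, Block 2→Gallo, Block 3→Nakamura, Block 4→Petrov, Block 5→Okafor, Block 6→Petrov, Block 7→Nakamura, Block 8→Okafor.
Total: 136 + 138 + 130 + 134 + 142 + 134 + 130 + 142 = €1086.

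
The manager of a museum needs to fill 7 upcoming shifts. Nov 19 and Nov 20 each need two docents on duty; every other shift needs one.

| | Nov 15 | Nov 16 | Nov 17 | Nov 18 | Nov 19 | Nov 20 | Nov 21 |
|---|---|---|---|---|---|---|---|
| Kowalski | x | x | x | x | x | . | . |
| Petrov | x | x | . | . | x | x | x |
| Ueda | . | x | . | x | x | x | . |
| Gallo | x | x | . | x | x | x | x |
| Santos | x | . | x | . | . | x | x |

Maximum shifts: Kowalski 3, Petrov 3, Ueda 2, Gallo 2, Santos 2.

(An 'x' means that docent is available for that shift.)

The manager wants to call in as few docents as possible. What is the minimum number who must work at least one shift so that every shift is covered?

9 slots to fill and no one can take more than 3, so at least ⌈9/3⌉ = 3 docents are needed.
Any 3 docents together have capacity at most 3+3+2 = 8 < 9 slots, so 3 can never suffice.
Kowalski, Petrov, Ueda, and Gallo alone can cover everything: Nov 15→Kowalski, Nov 16→Petrov, Nov 17→Kowalski, Nov 18→Kowalski, Nov 19→Ueda+Gallo, Nov 20→Petrov+Ueda, Nov 21→Petrov.

4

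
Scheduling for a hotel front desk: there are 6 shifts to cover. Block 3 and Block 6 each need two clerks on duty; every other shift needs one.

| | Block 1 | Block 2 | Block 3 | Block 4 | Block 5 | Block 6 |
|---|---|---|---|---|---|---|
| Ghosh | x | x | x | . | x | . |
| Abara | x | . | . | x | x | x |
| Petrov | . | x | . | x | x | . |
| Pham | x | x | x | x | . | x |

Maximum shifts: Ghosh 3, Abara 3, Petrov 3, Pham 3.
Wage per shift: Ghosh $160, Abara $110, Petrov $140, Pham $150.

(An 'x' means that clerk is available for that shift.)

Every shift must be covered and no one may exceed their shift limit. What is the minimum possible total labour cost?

$1070

Block 3 can only be covered by Ghosh and Pham, so that assignment is forced.
Block 6 can only be covered by Abara and Pham, so that assignment is forced.
Picking the cheapest available clerk for each shift independently would cost $1040, but that ignores the shift limits.
An optimal schedule: Block 1→Abara, Block 2→Petrov, Block 3→Pham+Ghosh, Block 4→Abara, Block 5→Petrov, Block 6→Abara+Pham.
Total: 110 + 140 + 150 + 160 + 110 + 140 + 110 + 150 = $1070.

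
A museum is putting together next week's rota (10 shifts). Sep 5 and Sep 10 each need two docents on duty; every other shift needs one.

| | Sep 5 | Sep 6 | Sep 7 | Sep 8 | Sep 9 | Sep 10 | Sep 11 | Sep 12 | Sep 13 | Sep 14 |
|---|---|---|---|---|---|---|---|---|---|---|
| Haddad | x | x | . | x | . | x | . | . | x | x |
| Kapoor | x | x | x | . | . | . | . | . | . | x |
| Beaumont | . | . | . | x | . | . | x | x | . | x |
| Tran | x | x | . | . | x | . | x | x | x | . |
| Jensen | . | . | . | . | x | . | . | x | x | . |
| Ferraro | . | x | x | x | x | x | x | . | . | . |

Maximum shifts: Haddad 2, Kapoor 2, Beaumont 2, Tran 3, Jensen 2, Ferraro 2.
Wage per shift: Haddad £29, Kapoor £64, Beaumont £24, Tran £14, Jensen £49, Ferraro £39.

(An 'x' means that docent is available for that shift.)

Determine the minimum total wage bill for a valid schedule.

£388

Sep 10 can only be covered by Haddad and Ferraro, so that assignment is forced.
Picking the cheapest available docent for each shift independently would cost £268, but that ignores the shift limits.
An optimal schedule: Sep 5→Tran+Haddad, Sep 6→Kapoor, Sep 7→Ferraro, Sep 8→Beaumont, Sep 9→Tran, Sep 10→Haddad+Ferraro, Sep 11→Tran, Sep 12→Jensen, Sep 13→Jensen, Sep 14→Beaumont.
Total: 14 + 29 + 64 + 39 + 24 + 14 + 29 + 39 + 14 + 49 + 49 + 24 = £388.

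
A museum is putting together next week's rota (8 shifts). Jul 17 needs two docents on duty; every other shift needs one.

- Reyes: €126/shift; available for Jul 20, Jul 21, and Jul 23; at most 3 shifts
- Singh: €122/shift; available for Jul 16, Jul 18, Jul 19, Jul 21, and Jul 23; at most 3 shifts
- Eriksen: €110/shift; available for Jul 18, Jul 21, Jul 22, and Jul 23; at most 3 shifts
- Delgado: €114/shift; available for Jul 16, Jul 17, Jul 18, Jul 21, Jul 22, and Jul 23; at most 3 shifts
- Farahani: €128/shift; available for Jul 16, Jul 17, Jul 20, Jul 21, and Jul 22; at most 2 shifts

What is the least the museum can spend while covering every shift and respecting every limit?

€1048

Jul 17 can only be covered by Delgado and Farahani, so that assignment is forced.
Jul 19 can only be covered by Singh, so that assignment is forced.
Picking the cheapest available docent for each shift independently would cost €1044, but that ignores the shift limits.
An optimal schedule: Jul 16→Delgado, Jul 17→Delgado+Farahani, Jul 18→Eriksen, Jul 19→Singh, Jul 20→Reyes, Jul 21→Delgado, Jul 22→Eriksen, Jul 23→Eriksen.
Total: 114 + 114 + 128 + 110 + 122 + 126 + 114 + 110 + 110 = €1048.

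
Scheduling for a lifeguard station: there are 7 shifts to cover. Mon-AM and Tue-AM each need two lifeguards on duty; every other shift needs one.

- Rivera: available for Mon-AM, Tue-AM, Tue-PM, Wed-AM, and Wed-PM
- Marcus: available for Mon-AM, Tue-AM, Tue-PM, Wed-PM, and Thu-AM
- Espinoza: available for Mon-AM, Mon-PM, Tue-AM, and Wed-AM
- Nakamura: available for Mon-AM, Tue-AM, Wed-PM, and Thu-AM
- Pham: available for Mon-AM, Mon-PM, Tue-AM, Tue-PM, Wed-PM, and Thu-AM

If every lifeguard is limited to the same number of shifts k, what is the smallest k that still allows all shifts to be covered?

With 5 lifeguards and 9 worker-slots to fill, someone must work at least ⌈9/5⌉ = 2 shifts, so k ≥ 2.
k = 2 works: Mon-AM→Espinoza+Nakamura, Mon-PM→Espinoza, Tue-AM→Nakamura+Pham, Tue-PM→Rivera, Wed-AM→Rivera, Wed-PM→Marcus, Thu-AM→Marcus.
Loads: Rivera 2, Marcus 2, Espinoza 2, Nakamura 2, Pham 1 — all ≤ 2.

2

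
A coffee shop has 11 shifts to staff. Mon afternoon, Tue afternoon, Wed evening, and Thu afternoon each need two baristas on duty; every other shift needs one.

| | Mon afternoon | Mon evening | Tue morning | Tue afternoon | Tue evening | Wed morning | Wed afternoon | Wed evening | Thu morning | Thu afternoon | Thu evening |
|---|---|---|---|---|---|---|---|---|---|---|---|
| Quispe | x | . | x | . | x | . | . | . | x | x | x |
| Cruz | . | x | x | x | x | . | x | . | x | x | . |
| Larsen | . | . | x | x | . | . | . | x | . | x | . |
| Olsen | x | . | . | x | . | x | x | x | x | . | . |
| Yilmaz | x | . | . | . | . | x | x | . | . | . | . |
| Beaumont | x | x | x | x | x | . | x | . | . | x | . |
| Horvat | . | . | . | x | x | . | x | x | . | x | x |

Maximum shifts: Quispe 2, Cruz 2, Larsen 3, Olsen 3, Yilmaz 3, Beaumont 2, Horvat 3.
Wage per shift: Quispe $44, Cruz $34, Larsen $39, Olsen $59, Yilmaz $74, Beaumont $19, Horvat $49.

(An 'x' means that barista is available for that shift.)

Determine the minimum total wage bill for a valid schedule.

Picking the cheapest available barista for each shift independently would cost $470, but that ignores the shift limits.
An optimal schedule: Mon afternoon→Quispe+Olsen, Mon evening→Beaumont, Tue morning→Beaumont, Tue afternoon→Larsen+Olsen, Tue evening→Cruz, Wed morning→Olsen, Wed afternoon→Horvat, Wed evening→Larsen+Horvat, Thu morning→Cruz, Thu afternoon→Larsen+Horvat, Thu evening→Quispe.
Total: 44 + 59 + 19 + 19 + 39 + 59 + 34 + 59 + 49 + 39 + 49 + 34 + 39 + 49 + 44 = $635.

$635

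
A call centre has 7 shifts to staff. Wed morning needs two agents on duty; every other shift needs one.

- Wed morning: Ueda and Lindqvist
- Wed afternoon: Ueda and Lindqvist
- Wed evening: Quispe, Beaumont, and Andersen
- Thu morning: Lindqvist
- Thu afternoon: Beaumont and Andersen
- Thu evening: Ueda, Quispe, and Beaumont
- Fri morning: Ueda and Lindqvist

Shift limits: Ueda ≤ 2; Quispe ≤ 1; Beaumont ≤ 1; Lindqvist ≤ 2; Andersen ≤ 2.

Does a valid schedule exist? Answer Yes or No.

No

Total capacity is 8 and 8 slots are needed, so capacity alone doesn't rule it out.
Shifts {Wed morning, Wed afternoon, Thu morning, Fri morning} need 5 worker-slots in total, but the agents available for any of those shifts (Ueda and Lindqvist) can supply at most 4 among them. So no valid schedule exists.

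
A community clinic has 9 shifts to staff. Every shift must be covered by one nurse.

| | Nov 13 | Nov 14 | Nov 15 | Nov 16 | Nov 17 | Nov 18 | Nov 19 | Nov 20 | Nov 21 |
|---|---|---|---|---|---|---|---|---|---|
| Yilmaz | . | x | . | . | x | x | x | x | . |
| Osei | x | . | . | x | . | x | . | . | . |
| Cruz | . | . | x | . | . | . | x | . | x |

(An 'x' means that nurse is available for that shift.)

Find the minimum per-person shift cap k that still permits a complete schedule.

With 3 nurses and 9 worker-slots to fill, someone must work at least ⌈9/3⌉ = 3 shifts, so k ≥ 3.
k = 3 works: Nov 13→Osei, Nov 14→Yilmaz, Nov 15→Cruz, Nov 16→Osei, Nov 17→Yilmaz, Nov 18→Osei, Nov 19→Cruz, Nov 20→Yilmaz, Nov 21→Cruz.
Loads: Yilmaz 3, Osei 3, Cruz 3 — all ≤ 3.

3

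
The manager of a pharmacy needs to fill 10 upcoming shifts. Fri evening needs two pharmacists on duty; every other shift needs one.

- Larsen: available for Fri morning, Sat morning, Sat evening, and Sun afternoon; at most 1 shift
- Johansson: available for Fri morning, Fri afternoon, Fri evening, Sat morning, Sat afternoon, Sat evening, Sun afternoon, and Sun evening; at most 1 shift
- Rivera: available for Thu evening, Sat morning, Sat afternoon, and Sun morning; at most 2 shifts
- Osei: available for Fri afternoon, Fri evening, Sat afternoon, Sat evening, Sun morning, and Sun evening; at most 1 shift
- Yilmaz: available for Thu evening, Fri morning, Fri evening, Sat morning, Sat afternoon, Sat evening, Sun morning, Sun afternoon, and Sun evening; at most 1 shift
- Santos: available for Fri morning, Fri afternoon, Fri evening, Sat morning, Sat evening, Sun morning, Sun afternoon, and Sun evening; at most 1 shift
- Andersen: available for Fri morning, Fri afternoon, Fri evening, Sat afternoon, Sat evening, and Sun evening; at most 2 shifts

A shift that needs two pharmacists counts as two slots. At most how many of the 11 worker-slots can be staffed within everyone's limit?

Total capacity across all pharmacists is 1+1+2+1+1+1+2 = 9, and 11 slots are needed, so at most 9 can be filled.
An assignment achieving 9: Thu evening→Rivera, Fri morning→Yilmaz, Fri afternoon→Johansson, Fri evening→Osei+Santos, Sat afternoon→Andersen, Sun morning→Rivera, Sun afternoon→Larsen, Sun evening→Andersen.
Loads: Larsen 1/1, Johansson 1/1, Rivera 2/2, Osei 1/1, Yilmaz 1/1, Santos 1/1, Andersen 2/2.

9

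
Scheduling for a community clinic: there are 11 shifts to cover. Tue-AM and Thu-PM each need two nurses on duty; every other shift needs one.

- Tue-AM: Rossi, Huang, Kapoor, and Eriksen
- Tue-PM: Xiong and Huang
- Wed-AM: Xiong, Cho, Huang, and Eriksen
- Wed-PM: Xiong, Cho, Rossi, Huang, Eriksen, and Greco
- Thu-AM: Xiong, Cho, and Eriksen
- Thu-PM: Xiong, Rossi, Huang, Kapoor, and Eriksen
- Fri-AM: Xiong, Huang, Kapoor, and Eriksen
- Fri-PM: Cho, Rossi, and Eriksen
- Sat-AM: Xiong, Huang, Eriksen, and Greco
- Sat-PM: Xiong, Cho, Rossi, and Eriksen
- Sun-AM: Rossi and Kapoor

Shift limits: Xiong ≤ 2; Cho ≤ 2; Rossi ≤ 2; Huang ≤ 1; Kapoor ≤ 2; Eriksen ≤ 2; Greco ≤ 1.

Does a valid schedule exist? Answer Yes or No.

No

Total capacity is 2+2+2+1+2+2+1 = 12 but 13 worker-slots are needed — infeasible.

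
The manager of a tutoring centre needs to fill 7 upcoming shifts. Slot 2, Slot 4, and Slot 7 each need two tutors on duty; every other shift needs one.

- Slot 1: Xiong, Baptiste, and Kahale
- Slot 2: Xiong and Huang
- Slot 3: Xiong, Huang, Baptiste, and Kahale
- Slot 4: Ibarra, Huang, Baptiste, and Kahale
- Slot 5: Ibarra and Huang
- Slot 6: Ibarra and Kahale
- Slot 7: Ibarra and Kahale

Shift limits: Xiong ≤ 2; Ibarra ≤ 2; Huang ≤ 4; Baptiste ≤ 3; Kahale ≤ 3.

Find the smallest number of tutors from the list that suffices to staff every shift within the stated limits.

4

10 slots to fill and no one can take more than 4, so at least ⌈10/4⌉ = 3 tutors are needed.
Shifts {Slot 2, Slot 7} need 4 slots, but among the tutors available for them (Xiong, Ibarra, Huang, and Kahale) any 3 together supply at most 3. So 3 tutors are not enough.
Xiong, Ibarra, Huang, and Kahale alone can cover everything: Slot 1→Xiong, Slot 2→Xiong+Huang, Slot 3→Huang, Slot 4→Huang+Kahale, Slot 5→Ibarra, Slot 6→Kahale, Slot 7→Ibarra+Kahale.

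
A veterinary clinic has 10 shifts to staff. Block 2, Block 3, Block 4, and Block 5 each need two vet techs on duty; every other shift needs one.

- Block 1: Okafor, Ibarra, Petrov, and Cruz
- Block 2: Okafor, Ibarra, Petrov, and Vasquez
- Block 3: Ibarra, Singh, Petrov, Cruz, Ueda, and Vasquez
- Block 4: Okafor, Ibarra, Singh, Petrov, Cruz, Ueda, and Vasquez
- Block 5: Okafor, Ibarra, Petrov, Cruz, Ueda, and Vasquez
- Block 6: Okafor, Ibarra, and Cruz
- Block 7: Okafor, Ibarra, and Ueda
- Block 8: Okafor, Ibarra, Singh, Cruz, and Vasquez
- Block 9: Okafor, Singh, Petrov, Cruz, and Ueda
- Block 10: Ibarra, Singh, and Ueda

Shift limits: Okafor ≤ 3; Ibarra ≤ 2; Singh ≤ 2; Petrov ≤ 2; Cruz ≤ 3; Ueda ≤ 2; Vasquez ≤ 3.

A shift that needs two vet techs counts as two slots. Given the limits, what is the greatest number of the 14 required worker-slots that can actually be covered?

14

Total capacity across all vet techs is 3+2+2+2+3+2+3 = 17, and 14 slots are needed, so at most 14 can be filled.
An assignment achieving 14: Block 1→Okafor, Block 2→Ibarra+Petrov, Block 3→Petrov+Cruz, Block 4→Cruz+Ueda, Block 5→Cruz+Ueda, Block 6→Okafor, Block 7→Okafor, Block 8→Singh, Block 9→Singh, Block 10→Ibarra.
Loads: Okafor 3/3, Ibarra 2/2, Singh 2/2, Petrov 2/2, Cruz 3/3, Ueda 2/2, Vasquez 0/3.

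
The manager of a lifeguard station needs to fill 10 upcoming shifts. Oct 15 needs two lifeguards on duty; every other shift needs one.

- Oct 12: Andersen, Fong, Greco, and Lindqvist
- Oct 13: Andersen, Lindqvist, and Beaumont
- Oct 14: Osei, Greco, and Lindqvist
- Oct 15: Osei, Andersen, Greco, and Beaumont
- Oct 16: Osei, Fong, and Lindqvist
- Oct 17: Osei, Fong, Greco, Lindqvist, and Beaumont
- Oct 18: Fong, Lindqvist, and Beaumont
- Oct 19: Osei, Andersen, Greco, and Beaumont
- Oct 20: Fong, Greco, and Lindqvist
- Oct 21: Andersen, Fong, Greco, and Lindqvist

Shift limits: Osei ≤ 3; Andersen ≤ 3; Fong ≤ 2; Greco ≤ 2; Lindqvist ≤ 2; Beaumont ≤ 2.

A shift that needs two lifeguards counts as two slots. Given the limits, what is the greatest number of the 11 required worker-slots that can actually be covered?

Total capacity across all lifeguards is 3+3+2+2+2+2 = 14, and 11 slots are needed, so at most 11 can be filled.
An assignment achieving 11: Oct 12→Andersen, Oct 13→Andersen, Oct 14→Osei, Oct 15→Osei+Andersen, Oct 16→Osei, Oct 17→Lindqvist, Oct 18→Fong, Oct 19→Greco, Oct 20→Fong, Oct 21→Greco.
Loads: Osei 3/3, Andersen 3/3, Fong 2/2, Greco 2/2, Lindqvist 1/2, Beaumont 0/2.

11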